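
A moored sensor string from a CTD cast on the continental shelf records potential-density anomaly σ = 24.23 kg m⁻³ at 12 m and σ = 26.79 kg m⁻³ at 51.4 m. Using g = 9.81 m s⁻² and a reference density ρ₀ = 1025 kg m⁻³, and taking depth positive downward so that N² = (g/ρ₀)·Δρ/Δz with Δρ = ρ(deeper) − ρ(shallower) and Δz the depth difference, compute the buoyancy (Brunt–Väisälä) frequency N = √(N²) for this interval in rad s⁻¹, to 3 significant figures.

Δρ = 1026.79 − 1024.23 = 2.56 kg m⁻³ over Δz = 51.4 − 12 = 39.4 m.
N² = (9.81/1025) × (2.56/39.4) = 6.2185 × 10⁻⁴ s⁻².
N = √(6.2185 × 10⁻⁴) = 0.024937 rad s⁻¹ ≈ 0.0249 rad s⁻¹.

0.0249 rad s⁻¹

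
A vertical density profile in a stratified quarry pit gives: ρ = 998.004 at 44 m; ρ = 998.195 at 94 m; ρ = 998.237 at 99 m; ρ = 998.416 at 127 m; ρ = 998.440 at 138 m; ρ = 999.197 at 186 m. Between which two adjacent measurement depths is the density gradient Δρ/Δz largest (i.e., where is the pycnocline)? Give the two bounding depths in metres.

138–186 m

Compute the density gradient over each adjacent pair:
  44–94 m: Δρ/Δz = 0.191/50 = 3.8 × 10⁻³ kg m⁻⁴
  94–99 m: Δρ/Δz = 0.042/5 = 8.4 × 10⁻³ kg m⁻⁴
  99–127 m: Δρ/Δz = 0.179/28 = 6.4 × 10⁻³ kg m⁻⁴
  127–138 m: Δρ/Δz = 0.024/11 = 2.2 × 10⁻³ kg m⁻⁴
  138–186 m: Δρ/Δz = 0.757/48 = 0.016 kg m⁻⁴
The largest gradient is in the 138–186 m interval — the pycnocline.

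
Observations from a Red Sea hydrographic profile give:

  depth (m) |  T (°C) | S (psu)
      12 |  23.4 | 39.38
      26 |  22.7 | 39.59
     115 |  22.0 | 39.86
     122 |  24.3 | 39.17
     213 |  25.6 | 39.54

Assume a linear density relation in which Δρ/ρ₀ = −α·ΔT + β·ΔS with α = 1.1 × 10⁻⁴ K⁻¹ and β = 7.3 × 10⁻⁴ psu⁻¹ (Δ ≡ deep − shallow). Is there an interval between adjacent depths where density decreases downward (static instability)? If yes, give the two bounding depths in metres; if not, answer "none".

115–122 m

Evaluate Δρ/ρ₀ = −αΔT + βΔS across each adjacent pair:
  12–26 m: −αΔT+βΔS = −(1.1 × 10⁻⁴)(-0.7)+(7.3 × 10⁻⁴)(+0.21) = 2.3 × 10⁻⁴ → stable
  26–115 m: −αΔT+βΔS = −(1.1 × 10⁻⁴)(-0.7)+(7.3 × 10⁻⁴)(+0.27) = 2.7 × 10⁻⁴ → stable
  115–122 m: −αΔT+βΔS = −(1.1 × 10⁻⁴)(+2.3)+(7.3 × 10⁻⁴)(-0.69) = -7.6 × 10⁻⁴ → UNSTABLE
  122–213 m: −αΔT+βΔS = −(1.1 × 10⁻⁴)(+1.3)+(7.3 × 10⁻⁴)(+0.37) = 1.3 × 10⁻⁴ → stable
The 115–122 m interval has Δρ < 0: lighter water underlies denser water.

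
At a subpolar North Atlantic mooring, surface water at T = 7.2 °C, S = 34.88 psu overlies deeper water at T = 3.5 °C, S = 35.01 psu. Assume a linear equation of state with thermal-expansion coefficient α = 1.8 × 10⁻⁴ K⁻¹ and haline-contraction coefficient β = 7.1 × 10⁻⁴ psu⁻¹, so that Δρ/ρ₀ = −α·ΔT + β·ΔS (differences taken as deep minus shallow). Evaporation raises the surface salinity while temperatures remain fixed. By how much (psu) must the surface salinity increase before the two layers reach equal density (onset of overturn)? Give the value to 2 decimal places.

Neutral buoyancy requires −α(T_deep − T_surf) + β(S_deep − S_surf′) = 0.
S_surf′ = S_deep − (α/β)·ΔT = 35.01 − (1.8 × 10⁻⁴/7.1 × 10⁻⁴)·(-3.7) = 35.9480 psu.
Increase required: 35.9480 − 34.88 = 1.0680 psu.

1.07 psu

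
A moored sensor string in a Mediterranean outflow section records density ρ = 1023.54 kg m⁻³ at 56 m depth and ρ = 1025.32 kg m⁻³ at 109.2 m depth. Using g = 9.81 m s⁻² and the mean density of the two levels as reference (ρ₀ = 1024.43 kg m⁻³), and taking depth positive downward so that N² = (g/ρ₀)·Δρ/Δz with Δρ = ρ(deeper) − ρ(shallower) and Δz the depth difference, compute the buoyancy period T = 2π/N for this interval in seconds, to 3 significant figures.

351 s

Δρ = 1025.32 − 1023.54 = 1.78 kg m⁻³ over Δz = 109.2 − 56 = 53.2 m.
N² = (9.81/1024.43) × (1.78/53.2) = 3.2040 × 10⁻⁴ s⁻².
N = √(3.2040 × 10⁻⁴) = 0.017900 rad s⁻¹, so T = 2π/N = 351.02 s ≈ 351 s.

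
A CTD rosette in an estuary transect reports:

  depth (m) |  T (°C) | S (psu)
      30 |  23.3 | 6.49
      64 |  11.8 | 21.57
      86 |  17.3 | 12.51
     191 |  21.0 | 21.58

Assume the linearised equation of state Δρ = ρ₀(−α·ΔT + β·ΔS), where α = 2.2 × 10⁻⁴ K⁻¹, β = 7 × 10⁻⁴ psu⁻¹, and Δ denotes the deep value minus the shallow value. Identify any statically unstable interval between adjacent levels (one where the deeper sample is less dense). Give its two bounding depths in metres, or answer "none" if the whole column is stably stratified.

64–86 m

Evaluate Δρ/ρ₀ = −αΔT + βΔS across each adjacent pair:
  30–64 m: −αΔT+βΔS = −(2.2 × 10⁻⁴)(-11.5)+(7 × 10⁻⁴)(+15.08) = 0.013 → stable
  64–86 m: −αΔT+βΔS = −(2.2 × 10⁻⁴)(+5.5)+(7 × 10⁻⁴)(-9.06) = -7.6 × 10⁻³ → UNSTABLE
  86–191 m: −αΔT+βΔS = −(2.2 × 10⁻⁴)(+3.7)+(7 × 10⁻⁴)(+9.07) = 5.5 × 10⁻³ → stable
The 64–86 m interval has Δρ < 0: lighter water underlies denser water.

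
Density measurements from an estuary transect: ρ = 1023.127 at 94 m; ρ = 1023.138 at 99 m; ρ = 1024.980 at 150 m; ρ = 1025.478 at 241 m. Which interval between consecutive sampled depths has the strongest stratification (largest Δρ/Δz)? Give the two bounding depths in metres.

99–150 m

Compute the density gradient over each adjacent pair:
  94–99 m: Δρ/Δz = 0.011/5 = 2.2 × 10⁻³ kg m⁻⁴
  99–150 m: Δρ/Δz = 1.842/51 = 0.036 kg m⁻⁴
  150–241 m: Δρ/Δz = 0.498/91 = 5.5 × 10⁻³ kg m⁻⁴
The largest gradient is in the 99–150 m interval — the pycnocline.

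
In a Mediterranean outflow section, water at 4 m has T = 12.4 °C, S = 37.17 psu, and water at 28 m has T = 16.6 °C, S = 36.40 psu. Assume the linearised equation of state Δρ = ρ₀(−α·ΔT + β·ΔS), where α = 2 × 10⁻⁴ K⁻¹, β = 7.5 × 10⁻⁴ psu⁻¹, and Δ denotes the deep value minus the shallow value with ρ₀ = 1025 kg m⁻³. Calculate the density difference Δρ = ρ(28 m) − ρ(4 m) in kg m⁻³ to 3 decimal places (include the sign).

-1.453 kg m⁻³

ΔT = +4.2 K, ΔS = -0.77 psu (deep − shallow).
Δρ/ρ₀ = −(2 × 10⁻⁴)(+4.2) + (7.5 × 10⁻⁴)(-0.77) = -1.4175 × 10⁻³.
Δρ = 1025 × (-1.4175 × 10⁻³) = -1.453 kg m⁻³.
Negative Δρ: lighter below, statically unstable.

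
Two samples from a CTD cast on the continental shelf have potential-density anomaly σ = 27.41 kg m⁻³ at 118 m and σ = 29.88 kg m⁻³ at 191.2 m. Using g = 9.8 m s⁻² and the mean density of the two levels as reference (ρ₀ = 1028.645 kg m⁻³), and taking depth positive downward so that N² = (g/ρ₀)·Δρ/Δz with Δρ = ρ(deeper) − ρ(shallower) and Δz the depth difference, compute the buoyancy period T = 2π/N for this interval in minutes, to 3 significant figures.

5.84 min

Δρ = 1029.88 − 1027.41 = 2.47 kg m⁻³ over Δz = 191.2 − 118 = 73.2 m.
N² = (9.8/1028.645) × (2.47/73.2) = 3.2147 × 10⁻⁴ s⁻².
N = √(3.2147 × 10⁻⁴) = 0.017930 rad s⁻¹, so T = 2π/N = 350.43 s = 5.8405 min ≈ 5.84 min.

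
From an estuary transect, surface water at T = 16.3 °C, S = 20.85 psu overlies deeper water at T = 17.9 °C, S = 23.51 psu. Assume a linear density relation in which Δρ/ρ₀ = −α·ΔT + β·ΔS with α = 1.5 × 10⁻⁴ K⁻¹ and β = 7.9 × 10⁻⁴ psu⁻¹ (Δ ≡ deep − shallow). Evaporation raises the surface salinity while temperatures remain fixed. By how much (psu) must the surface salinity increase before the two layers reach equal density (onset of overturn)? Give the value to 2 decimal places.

2.36 psu

Neutral buoyancy requires −α(T_deep − T_surf) + β(S_deep − S_surf′) = 0.
S_surf′ = S_deep − (α/β)·ΔT = 23.51 − (1.5 × 10⁻⁴/7.9 × 10⁻⁴)·(+1.6) = 23.2062 psu.
Increase required: 23.2062 − 20.85 = 2.3562 psu.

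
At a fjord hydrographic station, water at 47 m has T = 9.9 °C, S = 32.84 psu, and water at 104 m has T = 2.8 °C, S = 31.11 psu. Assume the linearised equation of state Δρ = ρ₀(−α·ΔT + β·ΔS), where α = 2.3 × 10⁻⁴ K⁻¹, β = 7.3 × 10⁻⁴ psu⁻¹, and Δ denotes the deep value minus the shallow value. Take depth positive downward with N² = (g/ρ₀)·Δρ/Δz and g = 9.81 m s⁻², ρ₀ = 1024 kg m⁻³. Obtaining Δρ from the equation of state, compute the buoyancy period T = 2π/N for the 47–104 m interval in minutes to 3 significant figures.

ΔT = -7.1 K, ΔS = -1.73 psu (deep − shallow).
Δρ/ρ₀ = −αΔT + βΔS = 1.633 × 10⁻³ − 1.2629 × 10⁻³ = 3.701 × 10⁻⁴, so Δρ ≈ 0.3790 kg m⁻³.
N² = (g/ρ₀)·Δρ/Δz = g·(Δρ/ρ₀)/Δz = 9.81 × 3.701 × 10⁻⁴ / 57 = 6.3696 × 10⁻⁵ s⁻².
N = √(6.3696 × 10⁻⁵) = 7.9810 × 10⁻³ rad s⁻¹ → T = 2π/N = 787.27 s = 13.121 min ≈ 13.1 min.

13.1 min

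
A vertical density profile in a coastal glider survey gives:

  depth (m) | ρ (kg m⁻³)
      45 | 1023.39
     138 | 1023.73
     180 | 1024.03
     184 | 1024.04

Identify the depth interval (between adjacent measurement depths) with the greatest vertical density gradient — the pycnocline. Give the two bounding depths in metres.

138–180 m

Compute the density gradient over each adjacent pair:
  45–138 m: Δρ/Δz = 0.34/93 = 3.7 × 10⁻³ kg m⁻⁴
  138–180 m: Δρ/Δz = 0.30/42 = 7.1 × 10⁻³ kg m⁻⁴
  180–184 m: Δρ/Δz = 0.01/4 = 2.5 × 10⁻³ kg m⁻⁴
The largest gradient is in the 138–180 m interval — the pycnocline.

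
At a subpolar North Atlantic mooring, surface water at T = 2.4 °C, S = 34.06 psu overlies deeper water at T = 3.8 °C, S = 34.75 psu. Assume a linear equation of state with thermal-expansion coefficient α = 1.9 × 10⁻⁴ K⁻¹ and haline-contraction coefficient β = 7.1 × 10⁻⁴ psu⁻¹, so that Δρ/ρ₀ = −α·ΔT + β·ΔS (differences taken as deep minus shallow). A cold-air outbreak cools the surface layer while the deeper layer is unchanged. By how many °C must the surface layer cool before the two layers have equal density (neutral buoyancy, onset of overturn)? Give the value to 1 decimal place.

Neutral buoyancy requires Δρ = 0, i.e. −α(T_deep − T_surf′) + β(S_deep − S_surf) = 0.
T_surf′ = T_deep − (β/α)·ΔS = 3.8 − (7.1 × 10⁻⁴/1.9 × 10⁻⁴)·(+0.69) = 1.222 °C.
Cooling required: 2.4 − (1.222) = 1.178 °C.

1.2 °C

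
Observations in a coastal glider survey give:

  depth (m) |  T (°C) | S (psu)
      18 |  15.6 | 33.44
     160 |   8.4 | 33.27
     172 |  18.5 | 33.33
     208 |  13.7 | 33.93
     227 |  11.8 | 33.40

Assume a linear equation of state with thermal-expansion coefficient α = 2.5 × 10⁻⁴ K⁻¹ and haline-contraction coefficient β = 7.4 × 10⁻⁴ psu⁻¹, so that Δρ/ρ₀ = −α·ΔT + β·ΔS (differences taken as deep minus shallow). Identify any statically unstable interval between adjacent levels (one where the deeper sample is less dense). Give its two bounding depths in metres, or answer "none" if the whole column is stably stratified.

160–172 m

Evaluate Δρ/ρ₀ = −αΔT + βΔS across each adjacent pair:
  18–160 m: −αΔT+βΔS = −(2.5 × 10⁻⁴)(-7.2)+(7.4 × 10⁻⁴)(-0.17) = 1.7 × 10⁻³ → stable
  160–172 m: −αΔT+βΔS = −(2.5 × 10⁻⁴)(+10.1)+(7.4 × 10⁻⁴)(+0.06) = -2.5 × 10⁻³ → UNSTABLE
  172–208 m: −αΔT+βΔS = −(2.5 × 10⁻⁴)(-4.8)+(7.4 × 10⁻⁴)(+0.60) = 1.6 × 10⁻³ → stable
  208–227 m: −αΔT+βΔS = −(2.5 × 10⁻⁴)(-1.9)+(7.4 × 10⁻⁴)(-0.53) = 8.3 × 10⁻⁵ → stable
The 160–172 m interval has Δρ < 0: lighter water underlies denser water.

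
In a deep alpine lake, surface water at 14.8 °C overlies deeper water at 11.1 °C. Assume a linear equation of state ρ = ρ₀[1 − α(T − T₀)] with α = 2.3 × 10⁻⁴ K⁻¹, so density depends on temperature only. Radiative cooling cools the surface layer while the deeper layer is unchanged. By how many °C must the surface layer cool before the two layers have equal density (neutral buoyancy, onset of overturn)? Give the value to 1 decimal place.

3.7 °C

With temperature the only control, equal density requires T_surf′ = T_deep.
T_surf′ = 11.1 °C.
Cooling required: 14.8 − 11.1 = 3.7 °C.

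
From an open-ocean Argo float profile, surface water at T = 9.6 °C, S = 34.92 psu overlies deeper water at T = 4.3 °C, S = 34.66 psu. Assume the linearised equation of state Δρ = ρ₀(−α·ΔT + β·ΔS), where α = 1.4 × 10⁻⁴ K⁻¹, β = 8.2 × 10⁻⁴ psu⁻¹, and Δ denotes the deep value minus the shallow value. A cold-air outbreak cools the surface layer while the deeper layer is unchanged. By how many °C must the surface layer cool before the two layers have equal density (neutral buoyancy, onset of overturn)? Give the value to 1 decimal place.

3.8 °C

Neutral buoyancy requires Δρ = 0, i.e. −α(T_deep − T_surf′) + β(S_deep − S_surf) = 0.
T_surf′ = T_deep − (β/α)·ΔS = 4.3 − (8.2 × 10⁻⁴/1.4 × 10⁻⁴)·(-0.26) = 5.823 °C.
Cooling required: 9.6 − (5.823) = 3.777 °C.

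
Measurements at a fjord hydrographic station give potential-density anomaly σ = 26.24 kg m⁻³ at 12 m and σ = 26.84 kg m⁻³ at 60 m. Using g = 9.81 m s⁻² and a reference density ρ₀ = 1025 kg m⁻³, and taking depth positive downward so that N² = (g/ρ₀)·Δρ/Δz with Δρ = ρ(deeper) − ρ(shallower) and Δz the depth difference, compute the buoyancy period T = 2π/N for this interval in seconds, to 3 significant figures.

Δρ = 1026.84 − 1026.24 = 0.60 kg m⁻³ over Δz = 60 − 12 = 48 m.
N² = (9.81/1025) × (0.60/48) = 1.1963 × 10⁻⁴ s⁻².
N = √(1.1963 × 10⁻⁴) = 0.010938 rad s⁻¹, so T = 2π/N = 574.44 s ≈ 574 s.

574 s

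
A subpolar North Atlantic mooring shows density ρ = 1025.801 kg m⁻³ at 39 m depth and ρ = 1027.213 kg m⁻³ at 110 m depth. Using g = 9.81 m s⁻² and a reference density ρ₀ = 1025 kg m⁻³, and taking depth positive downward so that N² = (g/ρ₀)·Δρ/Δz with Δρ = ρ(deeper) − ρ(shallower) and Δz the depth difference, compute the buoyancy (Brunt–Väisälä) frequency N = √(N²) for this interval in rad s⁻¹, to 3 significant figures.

0.0138 rad s⁻¹

Δρ = 1027.213 − 1025.801 = 1.412 kg m⁻³ over Δz = 110 − 39 = 71 m.
N² = (9.81/1025) × (1.412/71) = 1.9034 × 10⁻⁴ s⁻².
N = √(1.9034 × 10⁻⁴) = 0.013796 rad s⁻¹ ≈ 0.0138 rad s⁻¹.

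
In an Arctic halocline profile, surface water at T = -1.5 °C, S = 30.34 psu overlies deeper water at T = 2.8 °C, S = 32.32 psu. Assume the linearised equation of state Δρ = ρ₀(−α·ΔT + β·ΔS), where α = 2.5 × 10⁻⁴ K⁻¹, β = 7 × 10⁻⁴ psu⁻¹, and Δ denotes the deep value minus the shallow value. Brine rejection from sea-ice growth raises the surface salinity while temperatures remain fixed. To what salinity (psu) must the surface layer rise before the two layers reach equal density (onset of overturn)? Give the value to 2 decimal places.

Neutral buoyancy requires −α(T_deep − T_surf) + β(S_deep − S_surf′) = 0.
S_surf′ = S_deep − (α/β)·ΔT = 32.32 − (2.5 × 10⁻⁴/7 × 10⁻⁴)·(+4.3) = 30.7843 psu.
Increase required: 30.7843 − 30.34 = 0.4443 psu.

30.78 psu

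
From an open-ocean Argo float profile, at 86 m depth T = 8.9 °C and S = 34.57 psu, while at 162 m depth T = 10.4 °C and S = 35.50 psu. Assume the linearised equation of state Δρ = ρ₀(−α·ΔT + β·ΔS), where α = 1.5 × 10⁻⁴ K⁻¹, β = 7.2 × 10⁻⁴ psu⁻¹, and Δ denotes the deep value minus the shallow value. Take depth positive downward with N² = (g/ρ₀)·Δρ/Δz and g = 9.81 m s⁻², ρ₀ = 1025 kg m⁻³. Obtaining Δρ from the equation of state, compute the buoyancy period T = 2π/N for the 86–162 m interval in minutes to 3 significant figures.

ΔT = +1.5 K, ΔS = +0.93 psu (deep − shallow).
Δρ/ρ₀ = −αΔT + βΔS = -2.25 × 10⁻⁴ + 6.696 × 10⁻⁴ = 4.446 × 10⁻⁴, so Δρ ≈ 0.4557 kg m⁻³.
N² = (g/ρ₀)·Δρ/Δz = g·(Δρ/ρ₀)/Δz = 9.81 × 4.446 × 10⁻⁴ / 76 = 5.7389 × 10⁻⁵ s⁻².
N = √(5.7389 × 10⁻⁵) = 7.5756 × 10⁻³ rad s⁻¹ → T = 2π/N = 829.40 s = 13.823 min ≈ 13.8 min.

13.8 min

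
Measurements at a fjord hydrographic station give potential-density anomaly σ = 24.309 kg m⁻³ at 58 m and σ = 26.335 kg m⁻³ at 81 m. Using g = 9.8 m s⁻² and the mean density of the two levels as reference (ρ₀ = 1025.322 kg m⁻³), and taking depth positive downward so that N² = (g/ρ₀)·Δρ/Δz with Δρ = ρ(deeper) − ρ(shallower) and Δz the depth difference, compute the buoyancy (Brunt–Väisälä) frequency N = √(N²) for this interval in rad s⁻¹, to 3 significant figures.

0.0290 rad s⁻¹

Δρ = 1026.335 − 1024.309 = 2.026 kg m⁻³ over Δz = 81 − 58 = 23 m.
N² = (9.8/1025.322) × (2.026/23) = 8.4193 × 10⁻⁴ s⁻².
N = √(8.4193 × 10⁻⁴) = 0.029016 rad s⁻¹ ≈ 0.0290 rad s⁻¹.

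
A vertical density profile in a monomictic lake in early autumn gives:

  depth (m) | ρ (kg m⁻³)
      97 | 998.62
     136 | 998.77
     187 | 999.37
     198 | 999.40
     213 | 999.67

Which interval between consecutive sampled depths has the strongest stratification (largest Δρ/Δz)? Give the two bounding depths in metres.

Compute the density gradient over each adjacent pair:
  97–136 m: Δρ/Δz = 0.15/39 = 3.8 × 10⁻³ kg m⁻⁴
  136–187 m: Δρ/Δz = 0.60/51 = 0.012 kg m⁻⁴
  187–198 m: Δρ/Δz = 0.03/11 = 2.7 × 10⁻³ kg m⁻⁴
  198–213 m: Δρ/Δz = 0.27/15 = 0.018 kg m⁻⁴
The largest gradient is in the 198–213 m interval — the pycnocline.

198–213 m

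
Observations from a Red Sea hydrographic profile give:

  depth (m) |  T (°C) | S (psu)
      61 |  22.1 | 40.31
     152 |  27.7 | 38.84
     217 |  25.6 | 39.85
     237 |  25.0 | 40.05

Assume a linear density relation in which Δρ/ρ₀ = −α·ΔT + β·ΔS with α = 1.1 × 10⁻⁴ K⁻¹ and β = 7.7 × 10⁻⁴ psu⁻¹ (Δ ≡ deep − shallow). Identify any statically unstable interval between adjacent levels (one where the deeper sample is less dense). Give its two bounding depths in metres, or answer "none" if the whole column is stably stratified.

Evaluate Δρ/ρ₀ = −αΔT + βΔS across each adjacent pair:
  61–152 m: −αΔT+βΔS = −(1.1 × 10⁻⁴)(+5.6)+(7.7 × 10⁻⁴)(-1.47) = -1.7 × 10⁻³ → UNSTABLE
  152–217 m: −αΔT+βΔS = −(1.1 × 10⁻⁴)(-2.1)+(7.7 × 10⁻⁴)(+1.01) = 1.0 × 10⁻³ → stable
  217–237 m: −αΔT+βΔS = −(1.1 × 10⁻⁴)(-0.6)+(7.7 × 10⁻⁴)(+0.20) = 2.2 × 10⁻⁴ → stable
The 61–152 m interval has Δρ < 0: lighter water underlies denser water.

61–152 m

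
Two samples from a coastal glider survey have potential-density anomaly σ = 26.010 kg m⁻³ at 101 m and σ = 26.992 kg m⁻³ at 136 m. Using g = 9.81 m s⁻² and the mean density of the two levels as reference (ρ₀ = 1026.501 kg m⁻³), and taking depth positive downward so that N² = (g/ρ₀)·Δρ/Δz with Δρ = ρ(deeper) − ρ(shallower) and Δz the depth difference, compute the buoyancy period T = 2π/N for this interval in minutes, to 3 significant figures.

Δρ = 1026.992 − 1026.010 = 0.982 kg m⁻³ over Δz = 136 − 101 = 35 m.
N² = (9.81/1026.501) × (0.982/35) = 2.6813 × 10⁻⁴ s⁻².
N = √(2.6813 × 10⁻⁴) = 0.016375 rad s⁻¹, so T = 2π/N = 383.71 s = 6.3952 min ≈ 6.40 min.

6.40 min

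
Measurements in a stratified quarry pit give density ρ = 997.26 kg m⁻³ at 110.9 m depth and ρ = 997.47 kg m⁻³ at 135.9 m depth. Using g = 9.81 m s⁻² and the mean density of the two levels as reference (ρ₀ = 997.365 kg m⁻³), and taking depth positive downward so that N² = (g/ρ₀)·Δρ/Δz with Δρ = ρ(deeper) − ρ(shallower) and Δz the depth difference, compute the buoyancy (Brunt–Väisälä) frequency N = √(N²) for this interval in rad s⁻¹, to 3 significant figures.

Δρ = 997.47 − 997.26 = 0.21 kg m⁻³ over Δz = 135.9 − 110.9 = 25 m.
N² = (9.81/997.365) × (0.21/25) = 8.2622 × 10⁻⁵ s⁻².
N = √(8.2622 × 10⁻⁵) = 9.0897 × 10⁻³ rad s⁻¹ ≈ 9.09 × 10⁻³ rad s⁻¹.

9.09 × 10⁻³ rad s⁻¹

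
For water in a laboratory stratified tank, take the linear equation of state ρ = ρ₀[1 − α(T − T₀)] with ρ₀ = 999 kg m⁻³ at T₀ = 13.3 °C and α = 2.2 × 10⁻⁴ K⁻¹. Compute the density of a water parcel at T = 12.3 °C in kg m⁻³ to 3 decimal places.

T − T₀ = -1.0 K.
Bracket = 1 − α·(-1.0) = 1 + (2.20 × 10⁻⁴) = 1.0002200.
ρ = 999 × 1.0002200 = 999.220 kg m⁻³.

999.220 kg m⁻³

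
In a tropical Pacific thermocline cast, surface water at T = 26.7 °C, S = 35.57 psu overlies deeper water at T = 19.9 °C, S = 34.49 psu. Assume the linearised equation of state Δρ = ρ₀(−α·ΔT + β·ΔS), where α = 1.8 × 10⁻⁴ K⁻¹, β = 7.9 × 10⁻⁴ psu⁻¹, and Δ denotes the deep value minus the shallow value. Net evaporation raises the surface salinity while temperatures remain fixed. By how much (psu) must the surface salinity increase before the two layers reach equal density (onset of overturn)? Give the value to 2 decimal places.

Neutral buoyancy requires −α(T_deep − T_surf) + β(S_deep − S_surf′) = 0.
S_surf′ = S_deep − (α/β)·ΔT = 34.49 − (1.8 × 10⁻⁴/7.9 × 10⁻⁴)·(-6.8) = 36.0394 psu.
Increase required: 36.0394 − 35.57 = 0.4694 psu.

0.47 psu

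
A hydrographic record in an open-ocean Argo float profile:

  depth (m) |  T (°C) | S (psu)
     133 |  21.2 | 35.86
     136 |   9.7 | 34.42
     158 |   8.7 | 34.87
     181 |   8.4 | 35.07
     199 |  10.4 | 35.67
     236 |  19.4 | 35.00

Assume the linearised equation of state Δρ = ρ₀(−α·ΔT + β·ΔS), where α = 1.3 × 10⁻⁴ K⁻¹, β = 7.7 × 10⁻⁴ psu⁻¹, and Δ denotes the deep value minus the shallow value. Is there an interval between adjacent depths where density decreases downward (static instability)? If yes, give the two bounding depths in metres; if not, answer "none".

Evaluate Δρ/ρ₀ = −αΔT + βΔS across each adjacent pair:
  133–136 m: −αΔT+βΔS = −(1.3 × 10⁻⁴)(-11.5)+(7.7 × 10⁻⁴)(-1.44) = 3.9 × 10⁻⁴ → stable
  136–158 m: −αΔT+βΔS = −(1.3 × 10⁻⁴)(-1.0)+(7.7 × 10⁻⁴)(+0.45) = 4.8 × 10⁻⁴ → stable
  158–181 m: −αΔT+βΔS = −(1.3 × 10⁻⁴)(-0.3)+(7.7 × 10⁻⁴)(+0.20) = 1.9 × 10⁻⁴ → stable
  181–199 m: −αΔT+βΔS = −(1.3 × 10⁻⁴)(+2.0)+(7.7 × 10⁻⁴)(+0.60) = 2.0 × 10⁻⁴ → stable
  199–236 m: −αΔT+βΔS = −(1.3 × 10⁻⁴)(+9.0)+(7.7 × 10⁻⁴)(-0.67) = -1.7 × 10⁻³ → UNSTABLE
The 199–236 m interval has Δρ < 0: lighter water underlies denser water.

199–236 m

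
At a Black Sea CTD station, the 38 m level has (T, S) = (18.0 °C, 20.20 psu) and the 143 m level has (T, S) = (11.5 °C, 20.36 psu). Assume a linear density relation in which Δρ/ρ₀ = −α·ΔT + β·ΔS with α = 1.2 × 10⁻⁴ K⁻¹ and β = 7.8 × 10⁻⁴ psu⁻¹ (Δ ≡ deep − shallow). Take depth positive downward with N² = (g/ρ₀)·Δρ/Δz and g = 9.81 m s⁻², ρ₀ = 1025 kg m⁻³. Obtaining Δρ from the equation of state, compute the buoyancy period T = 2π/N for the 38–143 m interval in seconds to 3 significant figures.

683 s

ΔT = -6.5 K, ΔS = +0.16 psu (deep − shallow).
Δρ/ρ₀ = −αΔT + βΔS = 7.80 × 10⁻⁴ + 1.248 × 10⁻⁴ = 9.048 × 10⁻⁴, so Δρ ≈ 0.9274 kg m⁻³.
N² = (g/ρ₀)·Δρ/Δz = g·(Δρ/ρ₀)/Δz = 9.81 × 9.048 × 10⁻⁴ / 105 = 8.4534 × 10⁻⁵ s⁻².
N = √(8.4534 × 10⁻⁵) = 9.1942 × 10⁻³ rad s⁻¹ → T = 2π/N = 683.39 s ≈ 683 s.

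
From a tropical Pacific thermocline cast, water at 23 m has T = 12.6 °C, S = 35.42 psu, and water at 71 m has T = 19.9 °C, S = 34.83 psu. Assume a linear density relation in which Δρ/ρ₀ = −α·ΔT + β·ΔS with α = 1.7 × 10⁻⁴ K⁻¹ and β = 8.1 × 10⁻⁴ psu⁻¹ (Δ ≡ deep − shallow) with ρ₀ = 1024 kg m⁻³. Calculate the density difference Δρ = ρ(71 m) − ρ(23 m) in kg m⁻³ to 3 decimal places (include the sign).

-1.760 kg m⁻³

ΔT = +7.3 K, ΔS = -0.59 psu (deep − shallow).
Δρ/ρ₀ = −(1.7 × 10⁻⁴)(+7.3) + (8.1 × 10⁻⁴)(-0.59) = -1.7189 × 10⁻³.
Δρ = 1024 × (-1.7189 × 10⁻³) = -1.760 kg m⁻³.
Negative Δρ: lighter below, statically unstable.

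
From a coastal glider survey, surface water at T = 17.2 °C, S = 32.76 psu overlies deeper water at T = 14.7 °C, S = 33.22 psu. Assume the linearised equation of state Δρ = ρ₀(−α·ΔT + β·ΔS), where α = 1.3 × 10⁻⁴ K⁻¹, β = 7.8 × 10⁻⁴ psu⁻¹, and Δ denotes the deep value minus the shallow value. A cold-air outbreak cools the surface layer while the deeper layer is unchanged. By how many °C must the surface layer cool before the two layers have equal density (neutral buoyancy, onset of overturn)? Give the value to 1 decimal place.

5.3 °C

Neutral buoyancy requires Δρ = 0, i.e. −α(T_deep − T_surf′) + β(S_deep − S_surf) = 0.
T_surf′ = T_deep − (β/α)·ΔS = 14.7 − (7.8 × 10⁻⁴/1.3 × 10⁻⁴)·(+0.46) = 11.940 °C.
Cooling required: 17.2 − (11.940) = 5.260 °C.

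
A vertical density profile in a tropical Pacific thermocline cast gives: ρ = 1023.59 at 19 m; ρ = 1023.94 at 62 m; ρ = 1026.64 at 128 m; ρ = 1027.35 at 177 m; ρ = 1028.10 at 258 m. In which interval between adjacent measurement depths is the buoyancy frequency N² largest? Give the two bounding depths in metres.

62–128 m

Compute the density gradient over each adjacent pair:
  19–62 m: Δρ/Δz = 0.35/43 = 8.1 × 10⁻³ kg m⁻⁴
  62–128 m: Δρ/Δz = 2.70/66 = 0.041 kg m⁻⁴
  128–177 m: Δρ/Δz = 0.71/49 = 0.014 kg m⁻⁴
  177–258 m: Δρ/Δz = 0.75/81 = 9.3 × 10⁻³ kg m⁻⁴
The largest gradient is in the 62–128 m interval — the pycnocline.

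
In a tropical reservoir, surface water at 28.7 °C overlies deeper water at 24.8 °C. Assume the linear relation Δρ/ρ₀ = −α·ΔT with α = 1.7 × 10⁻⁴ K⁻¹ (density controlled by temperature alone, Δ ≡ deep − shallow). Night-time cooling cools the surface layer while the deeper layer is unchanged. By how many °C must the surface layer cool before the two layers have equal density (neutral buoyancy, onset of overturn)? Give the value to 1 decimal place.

With temperature the only control, equal density requires T_surf′ = T_deep.
T_surf′ = 24.8 °C.
Cooling required: 28.7 − 24.8 = 3.9 °C.

3.9 °C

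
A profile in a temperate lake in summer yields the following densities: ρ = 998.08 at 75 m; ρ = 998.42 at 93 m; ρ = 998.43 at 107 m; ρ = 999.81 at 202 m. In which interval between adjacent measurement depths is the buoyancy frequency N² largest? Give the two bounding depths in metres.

75–93 m

Compute the density gradient over each adjacent pair:
  75–93 m: Δρ/Δz = 0.34/18 = 0.019 kg m⁻⁴
  93–107 m: Δρ/Δz = 0.01/14 = 7.1 × 10⁻⁴ kg m⁻⁴
  107–202 m: Δρ/Δz = 1.38/95 = 0.015 kg m⁻⁴
The largest gradient is in the 75–93 m interval — the pycnocline.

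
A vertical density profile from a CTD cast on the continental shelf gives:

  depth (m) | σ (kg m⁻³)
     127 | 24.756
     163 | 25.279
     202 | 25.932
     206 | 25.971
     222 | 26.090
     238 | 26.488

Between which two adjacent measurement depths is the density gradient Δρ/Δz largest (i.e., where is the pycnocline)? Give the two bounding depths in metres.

222–238 m

Compute the density gradient over each adjacent pair:
  127–163 m: Δρ/Δz = 0.523/36 = 0.015 kg m⁻⁴
  163–202 m: Δρ/Δz = 0.653/39 = 0.017 kg m⁻⁴
  202–206 m: Δρ/Δz = 0.039/4 = 9.7 × 10⁻³ kg m⁻⁴
  206–222 m: Δρ/Δz = 0.119/16 = 7.4 × 10⁻³ kg m⁻⁴
  222–238 m: Δρ/Δz = 0.398/16 = 0.025 kg m⁻⁴
The largest gradient is in the 222–238 m interval — the pycnocline.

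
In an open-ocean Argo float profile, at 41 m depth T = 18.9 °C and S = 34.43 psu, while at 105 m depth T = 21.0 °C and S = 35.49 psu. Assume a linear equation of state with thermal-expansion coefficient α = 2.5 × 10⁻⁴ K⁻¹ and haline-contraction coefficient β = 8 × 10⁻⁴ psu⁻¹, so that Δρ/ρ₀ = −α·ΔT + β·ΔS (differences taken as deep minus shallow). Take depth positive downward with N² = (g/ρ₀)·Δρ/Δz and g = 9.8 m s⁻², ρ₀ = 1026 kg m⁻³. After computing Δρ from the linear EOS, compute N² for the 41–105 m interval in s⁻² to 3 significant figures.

ΔT = +2.1 K, ΔS = +1.06 psu (deep − shallow).
Δρ/ρ₀ = −αΔT + βΔS = -5.25 × 10⁻⁴ + 8.48 × 10⁻⁴ = 3.23 × 10⁻⁴, so Δρ ≈ 0.3314 kg m⁻³.
N² = (g/ρ₀)·Δρ/Δz = g·(Δρ/ρ₀)/Δz = 9.8 × 3.23 × 10⁻⁴ / 64 = 4.9459 × 10⁻⁵ s⁻² ≈ 4.95 × 10⁻⁵ s⁻².

4.95 × 10⁻⁵ s⁻²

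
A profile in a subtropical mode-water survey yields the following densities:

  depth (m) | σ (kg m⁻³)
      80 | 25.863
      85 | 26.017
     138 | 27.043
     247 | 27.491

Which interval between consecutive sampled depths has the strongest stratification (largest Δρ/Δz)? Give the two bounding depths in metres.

80–85 m

Compute the density gradient over each adjacent pair:
  80–85 m: Δρ/Δz = 0.154/5 = 0.031 kg m⁻⁴
  85–138 m: Δρ/Δz = 1.026/53 = 0.019 kg m⁻⁴
  138–247 m: Δρ/Δz = 0.448/109 = 4.1 × 10⁻³ kg m⁻⁴
The largest gradient is in the 80–85 m interval — the pycnocline.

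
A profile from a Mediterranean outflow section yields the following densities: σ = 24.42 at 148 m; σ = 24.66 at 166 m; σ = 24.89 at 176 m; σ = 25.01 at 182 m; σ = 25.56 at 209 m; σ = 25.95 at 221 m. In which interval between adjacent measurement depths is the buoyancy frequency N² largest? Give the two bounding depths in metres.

209–221 m

Compute the density gradient over each adjacent pair:
  148–166 m: Δρ/Δz = 0.24/18 = 0.013 kg m⁻⁴
  166–176 m: Δρ/Δz = 0.23/10 = 0.023 kg m⁻⁴
  176–182 m: Δρ/Δz = 0.12/6 = 0.020 kg m⁻⁴
  182–209 m: Δρ/Δz = 0.55/27 = 0.020 kg m⁻⁴
  209–221 m: Δρ/Δz = 0.39/12 = 0.033 kg m⁻⁴
The largest gradient is in the 209–221 m interval — the pycnocline.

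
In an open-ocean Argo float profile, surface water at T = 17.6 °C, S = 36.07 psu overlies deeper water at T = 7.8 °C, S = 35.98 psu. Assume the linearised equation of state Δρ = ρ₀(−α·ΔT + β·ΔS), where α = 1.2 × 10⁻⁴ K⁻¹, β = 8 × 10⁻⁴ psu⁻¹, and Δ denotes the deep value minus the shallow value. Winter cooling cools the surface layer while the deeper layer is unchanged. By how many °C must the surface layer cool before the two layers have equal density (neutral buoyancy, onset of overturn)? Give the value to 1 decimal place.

Neutral buoyancy requires Δρ = 0, i.e. −α(T_deep − T_surf′) + β(S_deep − S_surf) = 0.
T_surf′ = T_deep − (β/α)·ΔS = 7.8 − (8 × 10⁻⁴/1.2 × 10⁻⁴)·(-0.09) = 8.400 °C.
Cooling required: 17.6 − (8.400) = 9.200 °C.

9.2 °C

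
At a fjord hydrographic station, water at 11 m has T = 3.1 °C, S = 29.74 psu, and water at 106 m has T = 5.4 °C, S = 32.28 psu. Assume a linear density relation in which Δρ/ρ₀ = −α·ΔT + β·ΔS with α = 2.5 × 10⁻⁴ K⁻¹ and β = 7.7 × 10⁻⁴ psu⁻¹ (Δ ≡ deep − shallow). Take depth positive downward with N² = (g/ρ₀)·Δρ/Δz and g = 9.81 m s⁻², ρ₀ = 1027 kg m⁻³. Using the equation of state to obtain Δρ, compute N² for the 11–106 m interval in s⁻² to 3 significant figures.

1.43 × 10⁻⁴ s⁻²

ΔT = +2.3 K, ΔS = +2.54 psu (deep − shallow).
Δρ/ρ₀ = −αΔT + βΔS = -5.75 × 10⁻⁴ + 1.9558 × 10⁻³ = 1.3808 × 10⁻³, so Δρ ≈ 1.418 kg m⁻³.
N² = (g/ρ₀)·Δρ/Δz = g·(Δρ/ρ₀)/Δz = 9.81 × 1.3808 × 10⁻³ / 95 = 1.4259 × 10⁻⁴ s⁻² ≈ 1.43 × 10⁻⁴ s⁻².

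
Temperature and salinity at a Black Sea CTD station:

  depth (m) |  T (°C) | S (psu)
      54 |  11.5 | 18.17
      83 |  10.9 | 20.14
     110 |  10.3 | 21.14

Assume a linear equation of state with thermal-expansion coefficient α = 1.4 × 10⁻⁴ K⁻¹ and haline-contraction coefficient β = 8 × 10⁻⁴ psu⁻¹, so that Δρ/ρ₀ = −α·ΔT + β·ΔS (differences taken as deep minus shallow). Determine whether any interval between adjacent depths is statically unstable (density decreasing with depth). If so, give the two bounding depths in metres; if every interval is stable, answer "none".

Evaluate Δρ/ρ₀ = −αΔT + βΔS across each adjacent pair:
  54–83 m: −αΔT+βΔS = −(1.4 × 10⁻⁴)(-0.6)+(8 × 10⁻⁴)(+1.97) = 1.7 × 10⁻³ → stable
  83–110 m: −αΔT+βΔS = −(1.4 × 10⁻⁴)(-0.6)+(8 × 10⁻⁴)(+1.00) = 8.8 × 10⁻⁴ → stable
Every interval has Δρ > 0: the column is stably stratified throughout.

none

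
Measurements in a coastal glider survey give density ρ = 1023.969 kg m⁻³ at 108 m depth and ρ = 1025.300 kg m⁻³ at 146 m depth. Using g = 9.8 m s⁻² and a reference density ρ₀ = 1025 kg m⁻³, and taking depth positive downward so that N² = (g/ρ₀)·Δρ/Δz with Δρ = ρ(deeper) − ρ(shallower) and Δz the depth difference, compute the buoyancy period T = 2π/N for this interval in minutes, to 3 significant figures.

5.72 min

Δρ = 1025.300 − 1023.969 = 1.331 kg m⁻³ over Δz = 146 − 108 = 38 m.
N² = (9.8/1025) × (1.331/38) = 3.3489 × 10⁻⁴ s⁻².
N = √(3.3489 × 10⁻⁴) = 0.018300 rad s⁻¹, so T = 2π/N = 343.34 s = 5.7223 min ≈ 5.72 min.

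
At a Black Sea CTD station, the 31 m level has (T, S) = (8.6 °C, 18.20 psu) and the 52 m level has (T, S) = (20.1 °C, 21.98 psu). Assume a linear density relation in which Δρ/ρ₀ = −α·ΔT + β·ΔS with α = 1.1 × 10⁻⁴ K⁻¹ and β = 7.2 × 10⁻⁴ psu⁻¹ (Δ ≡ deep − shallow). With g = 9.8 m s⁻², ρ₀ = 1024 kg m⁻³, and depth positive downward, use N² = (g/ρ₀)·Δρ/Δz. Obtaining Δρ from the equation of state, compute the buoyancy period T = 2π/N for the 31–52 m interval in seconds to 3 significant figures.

241 s

ΔT = +11.5 K, ΔS = +3.78 psu (deep − shallow).
Δρ/ρ₀ = −αΔT + βΔS = -1.265 × 10⁻³ + 2.7216 × 10⁻³ = 1.4566 × 10⁻³, so Δρ ≈ 1.492 kg m⁻³.
N² = (g/ρ₀)·Δρ/Δz = g·(Δρ/ρ₀)/Δz = 9.8 × 1.4566 × 10⁻³ / 21 = 6.7975 × 10⁻⁴ s⁻².
N = √(6.7975 × 10⁻⁴) = 0.026072 rad s⁻¹ → T = 2π/N = 240.99 s ≈ 241 s.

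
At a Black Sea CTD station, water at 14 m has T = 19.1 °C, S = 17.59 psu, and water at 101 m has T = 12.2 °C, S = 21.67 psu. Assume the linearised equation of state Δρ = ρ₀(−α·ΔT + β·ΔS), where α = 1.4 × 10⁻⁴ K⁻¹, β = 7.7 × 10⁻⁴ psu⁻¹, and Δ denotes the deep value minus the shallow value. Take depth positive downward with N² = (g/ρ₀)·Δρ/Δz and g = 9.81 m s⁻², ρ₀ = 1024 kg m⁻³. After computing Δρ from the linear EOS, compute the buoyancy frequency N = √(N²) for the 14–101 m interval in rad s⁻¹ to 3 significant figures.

ΔT = -6.9 K, ΔS = +4.08 psu (deep − shallow).
Δρ/ρ₀ = −αΔT + βΔS = 9.66 × 10⁻⁴ + 3.1416 × 10⁻³ = 4.1076 × 10⁻³, so Δρ ≈ 4.206 kg m⁻³.
N² = (g/ρ₀)·Δρ/Δz = g·(Δρ/ρ₀)/Δz = 9.81 × 4.1076 × 10⁻³ / 87 = 4.6317 × 10⁻⁴ s⁻².
N = √(4.6317 × 10⁻⁴) = 0.021521 rad s⁻¹ ≈ 0.0215 rad s⁻¹.

0.0215 rad s⁻¹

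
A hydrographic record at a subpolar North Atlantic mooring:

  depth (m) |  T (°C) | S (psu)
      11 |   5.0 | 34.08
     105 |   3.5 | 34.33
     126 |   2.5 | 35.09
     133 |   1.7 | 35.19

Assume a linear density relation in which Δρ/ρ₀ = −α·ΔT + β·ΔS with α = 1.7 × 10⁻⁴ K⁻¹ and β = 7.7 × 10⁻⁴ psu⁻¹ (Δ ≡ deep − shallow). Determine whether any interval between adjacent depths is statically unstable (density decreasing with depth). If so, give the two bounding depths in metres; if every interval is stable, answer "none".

none

Evaluate Δρ/ρ₀ = −αΔT + βΔS across each adjacent pair:
  11–105 m: −αΔT+βΔS = −(1.7 × 10⁻⁴)(-1.5)+(7.7 × 10⁻⁴)(+0.25) = 4.5 × 10⁻⁴ → stable
  105–126 m: −αΔT+βΔS = −(1.7 × 10⁻⁴)(-1.0)+(7.7 × 10⁻⁴)(+0.76) = 7.6 × 10⁻⁴ → stable
  126–133 m: −αΔT+βΔS = −(1.7 × 10⁻⁴)(-0.8)+(7.7 × 10⁻⁴)(+0.10) = 2.1 × 10⁻⁴ → stable
Every interval has Δρ > 0: the column is stably stratified throughout.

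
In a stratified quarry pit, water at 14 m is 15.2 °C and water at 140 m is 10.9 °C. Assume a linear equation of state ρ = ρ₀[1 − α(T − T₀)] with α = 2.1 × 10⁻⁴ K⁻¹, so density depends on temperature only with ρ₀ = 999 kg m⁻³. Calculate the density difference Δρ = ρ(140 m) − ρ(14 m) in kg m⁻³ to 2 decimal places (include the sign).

+0.90 kg m⁻³

ΔT = -4.3 K, Δρ/ρ₀ = −αΔT = 9.03 × 10⁻⁴.
Δρ = 999 × (9.03 × 10⁻⁴) = +0.90 kg m⁻³.
Positive Δρ: denser below, stable.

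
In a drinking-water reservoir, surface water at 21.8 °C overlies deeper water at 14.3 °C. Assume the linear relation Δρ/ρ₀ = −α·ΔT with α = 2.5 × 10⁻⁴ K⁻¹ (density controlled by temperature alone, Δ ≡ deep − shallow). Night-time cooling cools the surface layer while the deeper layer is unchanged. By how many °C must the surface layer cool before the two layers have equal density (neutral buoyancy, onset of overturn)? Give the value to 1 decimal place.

With temperature the only control, equal density requires T_surf′ = T_deep.
T_surf′ = 14.3 °C.
Cooling required: 21.8 − 14.3 = 7.5 °C.

7.5 °C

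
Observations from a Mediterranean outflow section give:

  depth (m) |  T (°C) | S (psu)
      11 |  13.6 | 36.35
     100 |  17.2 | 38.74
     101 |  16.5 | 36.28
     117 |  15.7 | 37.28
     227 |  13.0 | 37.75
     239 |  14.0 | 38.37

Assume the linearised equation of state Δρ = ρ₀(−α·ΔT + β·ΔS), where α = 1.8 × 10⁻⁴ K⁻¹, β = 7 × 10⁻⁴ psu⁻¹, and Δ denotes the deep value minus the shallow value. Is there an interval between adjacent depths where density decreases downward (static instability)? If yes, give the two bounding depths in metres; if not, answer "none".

100–101 m

Evaluate Δρ/ρ₀ = −αΔT + βΔS across each adjacent pair:
  11–100 m: −αΔT+βΔS = −(1.8 × 10⁻⁴)(+3.6)+(7 × 10⁻⁴)(+2.39) = 1.0 × 10⁻³ → stable
  100–101 m: −αΔT+βΔS = −(1.8 × 10⁻⁴)(-0.7)+(7 × 10⁻⁴)(-2.46) = -1.6 × 10⁻³ → UNSTABLE
  101–117 m: −αΔT+βΔS = −(1.8 × 10⁻⁴)(-0.8)+(7 × 10⁻⁴)(+1.00) = 8.4 × 10⁻⁴ → stable
  117–227 m: −αΔT+βΔS = −(1.8 × 10⁻⁴)(-2.7)+(7 × 10⁻⁴)(+0.47) = 8.1 × 10⁻⁴ → stable
  227–239 m: −αΔT+βΔS = −(1.8 × 10⁻⁴)(+1.0)+(7 × 10⁻⁴)(+0.62) = 2.5 × 10⁻⁴ → stable
The 100–101 m interval has Δρ < 0: lighter water underlies denser water.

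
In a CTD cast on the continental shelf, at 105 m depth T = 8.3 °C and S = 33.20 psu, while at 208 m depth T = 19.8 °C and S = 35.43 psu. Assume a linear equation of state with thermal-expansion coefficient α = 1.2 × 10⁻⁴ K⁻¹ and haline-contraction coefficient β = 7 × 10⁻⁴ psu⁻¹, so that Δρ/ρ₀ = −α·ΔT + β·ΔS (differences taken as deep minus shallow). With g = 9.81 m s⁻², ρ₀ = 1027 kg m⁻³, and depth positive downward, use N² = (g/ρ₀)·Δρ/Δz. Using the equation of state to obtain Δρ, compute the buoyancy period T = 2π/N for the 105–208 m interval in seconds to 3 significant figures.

ΔT = +11.5 K, ΔS = +2.23 psu (deep − shallow).
Δρ/ρ₀ = −αΔT + βΔS = -1.38 × 10⁻³ + 1.561 × 10⁻³ = 1.81 × 10⁻⁴, so Δρ ≈ 0.1859 kg m⁻³.
N² = (g/ρ₀)·Δρ/Δz = g·(Δρ/ρ₀)/Δz = 9.81 × 1.81 × 10⁻⁴ / 103 = 1.7239 × 10⁻⁵ s⁻².
N = √(1.7239 × 10⁻⁵) = 4.1520 × 10⁻³ rad s⁻¹ → T = 2π/N = 1.5133 × 10³ s ≈ 1.51 × 10³ s.

1.51 × 10³ s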